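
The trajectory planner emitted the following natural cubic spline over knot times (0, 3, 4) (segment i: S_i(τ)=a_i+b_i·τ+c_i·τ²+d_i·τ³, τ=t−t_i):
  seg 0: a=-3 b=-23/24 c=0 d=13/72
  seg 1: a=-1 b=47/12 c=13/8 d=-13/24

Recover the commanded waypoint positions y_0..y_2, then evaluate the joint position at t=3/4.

y_0=-3 y_1=-1 y_2=4
S(3/4) = -1865/512

y_0 = S_0(0) = a_0 = -3
y_1 = S_1(0) = a_1 = -1
y_2 = S_1(1) = 4
t_q=3/4 is in segment 0 (τ=3/4); S_0(τ)=-1865/512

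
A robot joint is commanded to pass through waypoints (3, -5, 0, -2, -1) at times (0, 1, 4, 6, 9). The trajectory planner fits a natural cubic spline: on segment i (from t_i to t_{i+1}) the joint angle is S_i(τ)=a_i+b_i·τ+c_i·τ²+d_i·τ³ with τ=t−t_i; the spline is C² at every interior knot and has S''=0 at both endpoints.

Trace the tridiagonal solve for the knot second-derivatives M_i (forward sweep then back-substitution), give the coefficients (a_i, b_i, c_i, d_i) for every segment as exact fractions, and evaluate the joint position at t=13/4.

Δ: Δ0=-8, Δ1=5/3, Δ2=-1, Δ3=1/3
row 1: diag=8, rhs=58; c'=3/8, d'=29/4
row 2: denom=10−3·3/8=71/8; d'=(-16−3·29/4)/(71/8)=-302/71
row 3: denom=10−2·16/71=678/71; d'=(8−2·-302/71)/(678/71)=586/339
back: M3=586/339
back: M2=-302/71−16/71·586/339=-1574/339
back: M1=29/4−3/8·-1574/339=1016/113
M: M0=0, M1=1016/113, M2=-1574/339, M3=586/339, M4=0
seg 0: a=3, c=M0/2=0, d=(M1−M0)/(6·1)=508/339, b=Δ0−h0·(2M0+M1)/6=-3220/339
seg 1: a=-5, c=M1/2=508/113, d=(M2−M1)/(6·3)=-2311/3051, b=Δ1−h1·(2M1+M2)/6=-1696/339
seg 2: a=0, c=M2/2=-787/339, d=(M3−M2)/(6·2)=60/113, b=Δ2−h2·(2M2+M3)/6=515/339
seg 3: a=-2, c=M3/2=293/339, d=(M4−M3)/(6·3)=-293/3051, b=Δ3−h3·(2M3+M4)/6=-473/339
t_q=13/4 → seg 1, τ=9/4; S=-5+-1696/339·τ+508/113·τ²+-2311/3051·τ³=-15373/7232

  seg 0: a=3 b=-3220/339 c=0 d=508/339
  seg 1: a=-5 b=-1696/339 c=508/113 d=-2311/3051
  seg 2: a=0 b=515/339 c=-787/339 d=60/113
  seg 3: a=-2 b=-473/339 c=293/339 d=-293/3051
S(13/4) = -15373/7232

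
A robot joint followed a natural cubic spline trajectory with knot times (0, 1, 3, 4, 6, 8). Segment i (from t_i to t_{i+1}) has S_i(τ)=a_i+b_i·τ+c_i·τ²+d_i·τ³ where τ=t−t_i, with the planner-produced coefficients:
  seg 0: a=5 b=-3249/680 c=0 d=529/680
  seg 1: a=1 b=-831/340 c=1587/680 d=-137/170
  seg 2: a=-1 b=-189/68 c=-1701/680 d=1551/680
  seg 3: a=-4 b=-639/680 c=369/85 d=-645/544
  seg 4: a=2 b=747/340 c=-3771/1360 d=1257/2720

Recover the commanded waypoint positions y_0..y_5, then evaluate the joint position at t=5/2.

y_0 = S_0(0) = a_0 = 5
y_1 = S_1(0) = a_1 = 1
y_2 = S_2(0) = a_2 = -1
y_3 = S_3(0) = a_3 = -4
y_4 = S_4(0) = a_4 = 2
y_5 = S_4(2) = -1
t_q=5/2 is in segment 1 (τ=3/2); S_1(τ)=-367/2720

y_0=5 y_1=1 y_2=-1 y_3=-4 y_4=2 y_5=-1
S(5/2) = -367/2720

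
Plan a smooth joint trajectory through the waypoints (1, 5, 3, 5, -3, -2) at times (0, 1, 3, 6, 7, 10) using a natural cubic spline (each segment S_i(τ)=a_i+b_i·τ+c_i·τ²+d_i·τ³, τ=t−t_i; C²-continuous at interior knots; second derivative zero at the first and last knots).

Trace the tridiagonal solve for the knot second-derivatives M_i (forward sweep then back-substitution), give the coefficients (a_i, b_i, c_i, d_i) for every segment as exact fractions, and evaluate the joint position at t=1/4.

  seg 0: a=1 b=7925/1548 c=0 d=-1733/1548
  seg 1: a=5 b=1363/774 c=-1733/516 d=1531/1548
  seg 2: a=3 b=151/774 c=443/172 d=-11231/13932
  seg 3: a=5 b=-9469/1548 c=-1811/387 d=481/172
  seg 4: a=-3 b=-5485/774 c=5743/1548 d=-5743/13932
S(1/4) = 74713/33024

Δ: Δ0=4, Δ1=-1, Δ2=2/3, Δ3=-8, Δ4=1/3
row 1: diag=6, rhs=-30; c'=1/3, d'=-5
row 2: denom=10−2·1/3=28/3; d'=(10−2·-5)/(28/3)=15/7
row 3: denom=8−3·9/28=197/28; d'=(-52−3·15/7)/(197/28)=-1636/197
row 4: denom=8−1·28/197=1548/197; d'=(50−1·-1636/197)/(1548/197)=5743/774
back: M4=5743/774
back: M3=-1636/197−28/197·5743/774=-3622/387
back: M2=15/7−9/28·-3622/387=443/86
back: M1=-5−1/3·443/86=-1733/258
M: M0=0, M1=-1733/258, M2=443/86, M3=-3622/387, M4=5743/774, M5=0
seg 0: a=1, c=M0/2=0, d=(M1−M0)/(6·1)=-1733/1548, b=Δ0−h0·(2M0+M1)/6=7925/1548
seg 1: a=5, c=M1/2=-1733/516, d=(M2−M1)/(6·2)=1531/1548, b=Δ1−h1·(2M1+M2)/6=1363/774
seg 2: a=3, c=M2/2=443/172, d=(M3−M2)/(6·3)=-11231/13932, b=Δ2−h2·(2M2+M3)/6=151/774
seg 3: a=5, c=M3/2=-1811/387, d=(M4−M3)/(6·1)=481/172, b=Δ3−h3·(2M3+M4)/6=-9469/1548
seg 4: a=-3, c=M4/2=5743/1548, d=(M5−M4)/(6·3)=-5743/13932, b=Δ4−h4·(2M4+M5)/6=-5485/774
t_q=1/4 → seg 0, τ=1/4; S=1+7925/1548·τ+0·τ²+-1733/1548·τ³=74713/33024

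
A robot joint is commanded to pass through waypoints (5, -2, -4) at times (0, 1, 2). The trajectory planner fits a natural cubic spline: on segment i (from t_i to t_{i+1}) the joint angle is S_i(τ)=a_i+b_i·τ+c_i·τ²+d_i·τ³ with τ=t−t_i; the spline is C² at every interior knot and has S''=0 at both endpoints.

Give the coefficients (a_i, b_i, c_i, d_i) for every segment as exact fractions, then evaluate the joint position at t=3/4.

  seg 0: a=5 b=-33/4 c=0 d=5/4
  seg 1: a=-2 b=-9/2 c=15/4 d=-5/4
S(3/4) = -169/256

Δ: Δ0=-7, Δ1=-2
row 1: diag=4, rhs=30; c'=1/4, d'=15/2
back: M1=15/2
M: M0=0, M1=15/2, M2=0
seg 0: a=5, c=M0/2=0, d=(M1−M0)/(6·1)=5/4, b=Δ0−h0·(2M0+M1)/6=-33/4
seg 1: a=-2, c=M1/2=15/4, d=(M2−M1)/(6·1)=-5/4, b=Δ1−h1·(2M1+M2)/6=-9/2
t_q=3/4 → seg 0, τ=3/4; S=5+-33/4·τ+0·τ²+5/4·τ³=-169/256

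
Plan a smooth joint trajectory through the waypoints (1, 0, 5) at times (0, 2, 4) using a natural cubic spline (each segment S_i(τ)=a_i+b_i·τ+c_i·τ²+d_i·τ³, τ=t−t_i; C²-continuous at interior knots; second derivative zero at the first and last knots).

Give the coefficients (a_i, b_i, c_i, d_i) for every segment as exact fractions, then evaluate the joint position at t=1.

  seg 0: a=1 b=-5/4 c=0 d=3/16
  seg 1: a=0 b=1 c=9/8 d=-3/16
S(1) = -1/16

Δ: Δ0=-1/2, Δ1=5/2
row 1: diag=8, rhs=18; c'=1/4, d'=9/4
back: M1=9/4
M: M0=0, M1=9/4, M2=0
seg 0: a=1, c=M0/2=0, d=(M1−M0)/(6·2)=3/16, b=Δ0−h0·(2M0+M1)/6=-5/4
seg 1: a=0, c=M1/2=9/8, d=(M2−M1)/(6·2)=-3/16, b=Δ1−h1·(2M1+M2)/6=1
t_q=1 → seg 0, τ=1; S=1+-5/4·τ+0·τ²+3/16·τ³=-1/16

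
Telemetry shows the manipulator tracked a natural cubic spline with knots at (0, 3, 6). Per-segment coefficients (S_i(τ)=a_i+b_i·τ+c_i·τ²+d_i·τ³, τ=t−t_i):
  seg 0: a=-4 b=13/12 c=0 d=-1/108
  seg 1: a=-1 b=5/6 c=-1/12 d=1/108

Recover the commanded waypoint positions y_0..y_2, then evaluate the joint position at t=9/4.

y_0 = S_0(0) = a_0 = -4
y_1 = S_1(0) = a_1 = -1
y_2 = S_1(3) = 1
t_q=9/4 is in segment 0 (τ=9/4); S_0(τ)=-427/256

y_0=-4 y_1=-1 y_2=1
S(9/4) = -427/256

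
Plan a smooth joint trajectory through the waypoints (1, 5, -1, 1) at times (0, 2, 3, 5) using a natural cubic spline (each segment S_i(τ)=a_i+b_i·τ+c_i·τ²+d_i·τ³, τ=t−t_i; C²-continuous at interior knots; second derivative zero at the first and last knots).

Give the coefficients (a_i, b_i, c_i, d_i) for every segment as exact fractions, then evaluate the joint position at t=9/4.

Δ: Δ0=2, Δ1=-6, Δ2=1
row 1: diag=6, rhs=-48; c'=1/6, d'=-8
row 2: denom=6−1·1/6=35/6; d'=(42−1·-8)/(35/6)=60/7
back: M2=60/7
back: M1=-8−1/6·60/7=-66/7
M: M0=0, M1=-66/7, M2=60/7, M3=0
seg 0: a=1, c=M0/2=0, d=(M1−M0)/(6·2)=-11/14, b=Δ0−h0·(2M0+M1)/6=36/7
seg 1: a=5, c=M1/2=-33/7, d=(M2−M1)/(6·1)=3, b=Δ1−h1·(2M1+M2)/6=-30/7
seg 2: a=-1, c=M2/2=30/7, d=(M3−M2)/(6·2)=-5/7, b=Δ2−h2·(2M2+M3)/6=-33/7
t_q=9/4 → seg 1, τ=1/4; S=5+-30/7·τ+-33/7·τ²+3·τ³=1649/448

  seg 0: a=1 b=36/7 c=0 d=-11/14
  seg 1: a=5 b=-30/7 c=-33/7 d=3
  seg 2: a=-1 b=-33/7 c=30/7 d=-5/7
S(9/4) = 1649/448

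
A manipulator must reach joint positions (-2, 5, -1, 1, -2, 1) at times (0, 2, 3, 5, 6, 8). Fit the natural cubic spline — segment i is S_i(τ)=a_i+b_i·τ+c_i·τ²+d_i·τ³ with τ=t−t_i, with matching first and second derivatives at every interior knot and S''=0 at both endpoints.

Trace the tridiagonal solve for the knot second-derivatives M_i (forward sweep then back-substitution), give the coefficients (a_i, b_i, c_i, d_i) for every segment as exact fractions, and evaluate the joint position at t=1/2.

  seg 0: a=-2 b=15843/2162 c=0 d=-2069/2162
  seg 1: a=5 b=-8985/2162 c=-6207/1081 d=8427/2162
  seg 2: a=-1 b=-4266/1081 c=12867/2162 d=-40/23
  seg 3: a=1 b=-1092/1081 c=-9693/2162 d=5391/2162
  seg 4: a=-2 b=-5397/2162 c=3240/1081 d=-540/1081
S(1/2) = 26711/17296

Δ: Δ0=7/2, Δ1=-6, Δ2=1, Δ3=-3, Δ4=3/2
row 1: diag=6, rhs=-57; c'=1/6, d'=-19/2
row 2: denom=6−1·1/6=35/6; d'=(42−1·-19/2)/(35/6)=309/35
row 3: denom=6−2·12/35=186/35; d'=(-24−2·309/35)/(186/35)=-243/31
row 4: denom=6−1·35/186=1081/186; d'=(27−1·-243/31)/(1081/186)=6480/1081
back: M4=6480/1081
back: M3=-243/31−35/186·6480/1081=-9693/1081
back: M2=309/35−12/35·-9693/1081=12867/1081
back: M1=-19/2−1/6·12867/1081=-12414/1081
M: M0=0, M1=-12414/1081, M2=12867/1081, M3=-9693/1081, M4=6480/1081, M5=0
seg 0: a=-2, c=M0/2=0, d=(M1−M0)/(6·2)=-2069/2162, b=Δ0−h0·(2M0+M1)/6=15843/2162
seg 1: a=5, c=M1/2=-6207/1081, d=(M2−M1)/(6·1)=8427/2162, b=Δ1−h1·(2M1+M2)/6=-8985/2162
seg 2: a=-1, c=M2/2=12867/2162, d=(M3−M2)/(6·2)=-40/23, b=Δ2−h2·(2M2+M3)/6=-4266/1081
seg 3: a=1, c=M3/2=-9693/2162, d=(M4−M3)/(6·1)=5391/2162, b=Δ3−h3·(2M3+M4)/6=-1092/1081
seg 4: a=-2, c=M4/2=3240/1081, d=(M5−M4)/(6·2)=-540/1081, b=Δ4−h4·(2M4+M5)/6=-5397/2162
t_q=1/2 → seg 0, τ=1/2; S=-2+15843/2162·τ+0·τ²+-2069/2162·τ³=26711/17296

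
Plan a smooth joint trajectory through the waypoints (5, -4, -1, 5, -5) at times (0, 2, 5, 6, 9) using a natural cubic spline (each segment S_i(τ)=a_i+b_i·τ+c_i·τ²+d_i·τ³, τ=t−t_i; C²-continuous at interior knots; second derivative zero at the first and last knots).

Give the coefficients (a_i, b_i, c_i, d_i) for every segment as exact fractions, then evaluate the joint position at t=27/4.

  seg 0: a=5 b=-1454/279 c=0 d=397/2232
  seg 1: a=-4 b=-1717/558 c=397/372 d=977/10044
  seg 2: a=-1 b=6643/1116 c=542/279 d=-235/124
  seg 3: a=5 b=2317/558 c=-4177/1116 d=4177/10044
S(27/4) = 49079/7936

Δ: Δ0=-9/2, Δ1=1, Δ2=6, Δ3=-10/3
row 1: diag=10, rhs=33; c'=3/10, d'=33/10
row 2: denom=8−3·3/10=71/10; d'=(30−3·33/10)/(71/10)=201/71
row 3: denom=8−1·10/71=558/71; d'=(-56−1·201/71)/(558/71)=-4177/558
back: M3=-4177/558
back: M2=201/71−10/71·-4177/558=1084/279
back: M1=33/10−3/10·1084/279=397/186
M: M0=0, M1=397/186, M2=1084/279, M3=-4177/558, M4=0
seg 0: a=5, c=M0/2=0, d=(M1−M0)/(6·2)=397/2232, b=Δ0−h0·(2M0+M1)/6=-1454/279
seg 1: a=-4, c=M1/2=397/372, d=(M2−M1)/(6·3)=977/10044, b=Δ1−h1·(2M1+M2)/6=-1717/558
seg 2: a=-1, c=M2/2=542/279, d=(M3−M2)/(6·1)=-235/124, b=Δ2−h2·(2M2+M3)/6=6643/1116
seg 3: a=5, c=M3/2=-4177/1116, d=(M4−M3)/(6·3)=4177/10044, b=Δ3−h3·(2M3+M4)/6=2317/558
t_q=27/4 → seg 3, τ=3/4; S=5+2317/558·τ+-4177/1116·τ²+4177/10044·τ³=49079/7936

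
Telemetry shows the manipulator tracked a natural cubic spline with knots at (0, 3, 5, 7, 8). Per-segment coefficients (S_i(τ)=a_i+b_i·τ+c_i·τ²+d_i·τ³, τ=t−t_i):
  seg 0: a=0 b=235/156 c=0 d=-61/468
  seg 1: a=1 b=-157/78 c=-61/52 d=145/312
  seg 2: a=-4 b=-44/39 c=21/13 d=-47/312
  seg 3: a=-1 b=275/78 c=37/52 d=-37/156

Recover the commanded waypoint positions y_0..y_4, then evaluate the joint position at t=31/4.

y_0 = S_0(0) = a_0 = 0
y_1 = S_1(0) = a_1 = 1
y_2 = S_2(0) = a_2 = -4
y_3 = S_3(0) = a_3 = -1
y_4 = S_3(1) = 3
t_q=31/4 is in segment 3 (τ=3/4); S_3(τ)=6471/3328

y_0=0 y_1=1 y_2=-4 y_3=-1 y_4=3
S(31/4) = 6471/3328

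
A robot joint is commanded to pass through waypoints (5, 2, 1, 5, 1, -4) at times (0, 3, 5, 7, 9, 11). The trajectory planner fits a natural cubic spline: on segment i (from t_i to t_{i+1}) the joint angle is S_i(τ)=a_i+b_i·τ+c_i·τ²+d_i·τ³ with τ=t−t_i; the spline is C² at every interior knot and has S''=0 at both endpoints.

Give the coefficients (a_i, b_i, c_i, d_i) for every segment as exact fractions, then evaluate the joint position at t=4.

Δ: Δ0=-1, Δ1=-1/2, Δ2=2, Δ3=-2, Δ4=-5/2
row 1: diag=10, rhs=3; c'=1/5, d'=3/10
row 2: denom=8−2·1/5=38/5; d'=(15−2·3/10)/(38/5)=36/19
row 3: denom=8−2·5/19=142/19; d'=(-24−2·36/19)/(142/19)=-264/71
row 4: denom=8−2·19/71=530/71; d'=(-3−2·-264/71)/(530/71)=63/106
back: M4=63/106
back: M3=-264/71−19/71·63/106=-411/106
back: M2=36/19−5/19·-411/106=309/106
back: M1=3/10−1/5·309/106=-15/53
M: M0=0, M1=-15/53, M2=309/106, M3=-411/106, M4=63/106, M5=0
seg 0: a=5, c=M0/2=0, d=(M1−M0)/(6·3)=-5/318, b=Δ0−h0·(2M0+M1)/6=-91/106
seg 1: a=2, c=M1/2=-15/106, d=(M2−M1)/(6·2)=113/424, b=Δ1−h1·(2M1+M2)/6=-68/53
seg 2: a=1, c=M2/2=309/212, d=(M3−M2)/(6·2)=-30/53, b=Δ2−h2·(2M2+M3)/6=143/106
seg 3: a=5, c=M3/2=-411/212, d=(M4−M3)/(6·2)=79/212, b=Δ3−h3·(2M3+M4)/6=41/106
seg 4: a=1, c=M4/2=63/212, d=(M5−M4)/(6·2)=-21/424, b=Δ4−h4·(2M4+M5)/6=-307/106
t_q=4 → seg 1, τ=1; S=2+-68/53·τ+-15/106·τ²+113/424·τ³=357/424

  seg 0: a=5 b=-91/106 c=0 d=-5/318
  seg 1: a=2 b=-68/53 c=-15/106 d=113/424
  seg 2: a=1 b=143/106 c=309/212 d=-30/53
  seg 3: a=5 b=41/106 c=-411/212 d=79/212
  seg 4: a=1 b=-307/106 c=63/212 d=-21/424
S(4) = 357/424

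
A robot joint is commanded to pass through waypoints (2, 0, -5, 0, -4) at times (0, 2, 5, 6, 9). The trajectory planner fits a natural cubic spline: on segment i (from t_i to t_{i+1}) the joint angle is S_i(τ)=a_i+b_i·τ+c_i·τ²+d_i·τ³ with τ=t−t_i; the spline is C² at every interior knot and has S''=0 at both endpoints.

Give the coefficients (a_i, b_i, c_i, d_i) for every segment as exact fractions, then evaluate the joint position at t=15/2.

  seg 0: a=2 b=-58/279 c=0 d=-221/1116
  seg 1: a=0 b=-721/279 c=-221/186 d=2501/5022
  seg 2: a=-5 b=2083/558 c=919/279 d=-377/186
  seg 3: a=0 b=1183/279 c=-1555/558 d=1555/5022
S(15/2) = 563/496

Δ: Δ0=-1, Δ1=-5/3, Δ2=5, Δ3=-4/3
row 1: diag=10, rhs=-4; c'=3/10, d'=-2/5
row 2: denom=8−3·3/10=71/10; d'=(40−3·-2/5)/(71/10)=412/71
row 3: denom=8−1·10/71=558/71; d'=(-38−1·412/71)/(558/71)=-1555/279
back: M3=-1555/279
back: M2=412/71−10/71·-1555/279=1838/279
back: M1=-2/5−3/10·1838/279=-221/93
M: M0=0, M1=-221/93, M2=1838/279, M3=-1555/279, M4=0
seg 0: a=2, c=M0/2=0, d=(M1−M0)/(6·2)=-221/1116, b=Δ0−h0·(2M0+M1)/6=-58/279
seg 1: a=0, c=M1/2=-221/186, d=(M2−M1)/(6·3)=2501/5022, b=Δ1−h1·(2M1+M2)/6=-721/279
seg 2: a=-5, c=M2/2=919/279, d=(M3−M2)/(6·1)=-377/186, b=Δ2−h2·(2M2+M3)/6=2083/558
seg 3: a=0, c=M3/2=-1555/558, d=(M4−M3)/(6·3)=1555/5022, b=Δ3−h3·(2M3+M4)/6=1183/279
t_q=15/2 → seg 3, τ=3/2; S=0+1183/279·τ+-1555/558·τ²+1555/5022·τ³=563/496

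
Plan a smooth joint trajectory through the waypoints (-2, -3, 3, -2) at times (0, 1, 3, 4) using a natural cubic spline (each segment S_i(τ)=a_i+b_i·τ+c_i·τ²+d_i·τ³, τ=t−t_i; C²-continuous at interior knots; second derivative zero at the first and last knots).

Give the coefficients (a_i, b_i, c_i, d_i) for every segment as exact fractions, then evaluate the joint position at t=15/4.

Δ: Δ0=-1, Δ1=3, Δ2=-5
row 1: diag=6, rhs=24; c'=1/3, d'=4
row 2: denom=6−2·1/3=16/3; d'=(-48−2·4)/(16/3)=-21/2
back: M2=-21/2
back: M1=4−1/3·-21/2=15/2
M: M0=0, M1=15/2, M2=-21/2, M3=0
seg 0: a=-2, c=M0/2=0, d=(M1−M0)/(6·1)=5/4, b=Δ0−h0·(2M0+M1)/6=-9/4
seg 1: a=-3, c=M1/2=15/4, d=(M2−M1)/(6·2)=-3/2, b=Δ1−h1·(2M1+M2)/6=3/2
seg 2: a=3, c=M2/2=-21/4, d=(M3−M2)/(6·1)=7/4, b=Δ2−h2·(2M2+M3)/6=-3/2
t_q=15/4 → seg 2, τ=3/4; S=3+-3/2·τ+-21/4·τ²+7/4·τ³=-87/256

  seg 0: a=-2 b=-9/4 c=0 d=5/4
  seg 1: a=-3 b=3/2 c=15/4 d=-3/2
  seg 2: a=3 b=-3/2 c=-21/4 d=7/4
S(15/4) = -87/256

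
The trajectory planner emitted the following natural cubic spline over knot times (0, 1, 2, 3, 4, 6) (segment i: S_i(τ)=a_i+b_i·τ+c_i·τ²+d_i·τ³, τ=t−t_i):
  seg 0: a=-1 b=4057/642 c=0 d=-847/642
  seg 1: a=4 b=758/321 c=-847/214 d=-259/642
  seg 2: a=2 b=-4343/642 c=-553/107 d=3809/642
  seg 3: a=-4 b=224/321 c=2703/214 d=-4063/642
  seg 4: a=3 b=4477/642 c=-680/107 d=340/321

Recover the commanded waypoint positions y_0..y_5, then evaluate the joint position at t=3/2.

y_0=-1 y_1=4 y_2=2 y_3=-4 y_4=3 y_5=0
S(3/2) = 7089/1712

y_0 = S_0(0) = a_0 = -1
y_1 = S_1(0) = a_1 = 4
y_2 = S_2(0) = a_2 = 2
y_3 = S_3(0) = a_3 = -4
y_4 = S_4(0) = a_4 = 3
y_5 = S_4(2) = 0
t_q=3/2 is in segment 1 (τ=1/2); S_1(τ)=7089/1712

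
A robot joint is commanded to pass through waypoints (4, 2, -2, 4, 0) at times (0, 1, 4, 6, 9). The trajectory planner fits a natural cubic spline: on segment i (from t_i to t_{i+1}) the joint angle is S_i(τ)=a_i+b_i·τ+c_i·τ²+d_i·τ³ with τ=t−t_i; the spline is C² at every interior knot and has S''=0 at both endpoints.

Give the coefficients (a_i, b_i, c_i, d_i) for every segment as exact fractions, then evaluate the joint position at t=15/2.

Δ: Δ0=-2, Δ1=-4/3, Δ2=3, Δ3=-4/3
row 1: diag=8, rhs=4; c'=3/8, d'=1/2
row 2: denom=10−3·3/8=71/8; d'=(26−3·1/2)/(71/8)=196/71
row 3: denom=10−2·16/71=678/71; d'=(-26−2·196/71)/(678/71)=-373/113
back: M3=-373/113
back: M2=196/71−16/71·-373/113=396/113
back: M1=1/2−3/8·396/113=-92/113
M: M0=0, M1=-92/113, M2=396/113, M3=-373/113, M4=0
seg 0: a=4, c=M0/2=0, d=(M1−M0)/(6·1)=-46/339, b=Δ0−h0·(2M0+M1)/6=-632/339
seg 1: a=2, c=M1/2=-46/113, d=(M2−M1)/(6·3)=244/1017, b=Δ1−h1·(2M1+M2)/6=-770/339
seg 2: a=-2, c=M2/2=198/113, d=(M3−M2)/(6·2)=-769/1356, b=Δ2−h2·(2M2+M3)/6=598/339
seg 3: a=4, c=M3/2=-373/226, d=(M4−M3)/(6·3)=373/2034, b=Δ3−h3·(2M3+M4)/6=667/339
t_q=15/2 → seg 3, τ=3/2; S=4+667/339·τ+-373/226·τ²+373/2034·τ³=6973/1808

  seg 0: a=4 b=-632/339 c=0 d=-46/339
  seg 1: a=2 b=-770/339 c=-46/113 d=244/1017
  seg 2: a=-2 b=598/339 c=198/113 d=-769/1356
  seg 3: a=4 b=667/339 c=-373/226 d=373/2034
S(15/2) = 6973/1808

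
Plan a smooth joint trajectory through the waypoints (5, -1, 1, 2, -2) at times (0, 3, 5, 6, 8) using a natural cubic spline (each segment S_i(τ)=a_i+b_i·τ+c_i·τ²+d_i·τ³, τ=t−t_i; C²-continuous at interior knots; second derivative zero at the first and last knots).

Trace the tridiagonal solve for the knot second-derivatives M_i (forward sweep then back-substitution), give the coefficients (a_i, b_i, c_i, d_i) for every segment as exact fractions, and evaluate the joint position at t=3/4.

Δ: Δ0=-2, Δ1=1, Δ2=1, Δ3=-2
row 1: diag=10, rhs=18; c'=1/5, d'=9/5
row 2: denom=6−2·1/5=28/5; d'=(0−2·9/5)/(28/5)=-9/14
row 3: denom=6−1·5/28=163/28; d'=(-18−1·-9/14)/(163/28)=-486/163
back: M3=-486/163
back: M2=-9/14−5/28·-486/163=-18/163
back: M1=9/5−1/5·-18/163=297/163
M: M0=0, M1=297/163, M2=-18/163, M3=-486/163, M4=0
seg 0: a=5, c=M0/2=0, d=(M1−M0)/(6·3)=33/326, b=Δ0−h0·(2M0+M1)/6=-949/326
seg 1: a=-1, c=M1/2=297/326, d=(M2−M1)/(6·2)=-105/652, b=Δ1−h1·(2M1+M2)/6=-29/163
seg 2: a=1, c=M2/2=-9/163, d=(M3−M2)/(6·1)=-78/163, b=Δ2−h2·(2M2+M3)/6=250/163
seg 3: a=2, c=M3/2=-243/163, d=(M4−M3)/(6·2)=81/326, b=Δ3−h3·(2M3+M4)/6=-2/163
t_q=3/4 → seg 0, τ=3/4; S=5+-949/326·τ+0·τ²+33/326·τ³=59659/20864

  seg 0: a=5 b=-949/326 c=0 d=33/326
  seg 1: a=-1 b=-29/163 c=297/326 d=-105/652
  seg 2: a=1 b=250/163 c=-9/163 d=-78/163
  seg 3: a=2 b=-2/163 c=-243/163 d=81/326
S(3/4) = 59659/20864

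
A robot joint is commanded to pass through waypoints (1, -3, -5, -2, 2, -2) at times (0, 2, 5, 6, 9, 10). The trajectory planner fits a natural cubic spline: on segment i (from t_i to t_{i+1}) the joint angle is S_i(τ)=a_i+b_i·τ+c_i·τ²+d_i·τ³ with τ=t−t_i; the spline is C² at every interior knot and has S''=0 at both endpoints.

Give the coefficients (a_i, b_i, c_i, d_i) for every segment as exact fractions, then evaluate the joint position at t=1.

  seg 0: a=1 b=-2536/1275 c=0 d=-7/2550
  seg 1: a=-3 b=-2578/1275 c=-7/425 d=199/1275
  seg 2: a=-5 b=157/75 c=118/85 d=-614/1275
  seg 3: a=-2 b=4367/1275 c=-24/425 d=-817/3825
  seg 4: a=2 b=-3418/1275 c=-841/425 d=841/1275
S(1) = -843/850

Δ: Δ0=-2, Δ1=-2/3, Δ2=3, Δ3=4/3, Δ4=-4
row 1: diag=10, rhs=8; c'=3/10, d'=4/5
row 2: denom=8−3·3/10=71/10; d'=(22−3·4/5)/(71/10)=196/71
row 3: denom=8−1·10/71=558/71; d'=(-10−1·196/71)/(558/71)=-151/93
row 4: denom=8−3·71/186=425/62; d'=(-32−3·-151/93)/(425/62)=-1682/425
back: M4=-1682/425
back: M3=-151/93−71/186·-1682/425=-48/425
back: M2=196/71−10/71·-48/425=236/85
back: M1=4/5−3/10·236/85=-14/425
M: M0=0, M1=-14/425, M2=236/85, M3=-48/425, M4=-1682/425, M5=0
seg 0: a=1, c=M0/2=0, d=(M1−M0)/(6·2)=-7/2550, b=Δ0−h0·(2M0+M1)/6=-2536/1275
seg 1: a=-3, c=M1/2=-7/425, d=(M2−M1)/(6·3)=199/1275, b=Δ1−h1·(2M1+M2)/6=-2578/1275
seg 2: a=-5, c=M2/2=118/85, d=(M3−M2)/(6·1)=-614/1275, b=Δ2−h2·(2M2+M3)/6=157/75
seg 3: a=-2, c=M3/2=-24/425, d=(M4−M3)/(6·3)=-817/3825, b=Δ3−h3·(2M3+M4)/6=4367/1275
seg 4: a=2, c=M4/2=-841/425, d=(M5−M4)/(6·1)=841/1275, b=Δ4−h4·(2M4+M5)/6=-3418/1275
t_q=1 → seg 0, τ=1; S=1+-2536/1275·τ+0·τ²+-7/2550·τ³=-843/850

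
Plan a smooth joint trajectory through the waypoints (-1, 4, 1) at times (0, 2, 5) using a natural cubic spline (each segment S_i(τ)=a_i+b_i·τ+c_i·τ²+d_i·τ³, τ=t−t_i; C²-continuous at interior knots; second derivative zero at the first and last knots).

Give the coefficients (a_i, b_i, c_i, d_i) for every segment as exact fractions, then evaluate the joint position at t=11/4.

  seg 0: a=-1 b=16/5 c=0 d=-7/40
  seg 1: a=4 b=11/10 c=-21/20 d=7/60
S(11/4) = 5483/1280

Δ: Δ0=5/2, Δ1=-1
row 1: diag=10, rhs=-21; c'=3/10, d'=-21/10
back: M1=-21/10
M: M0=0, M1=-21/10, M2=0
seg 0: a=-1, c=M0/2=0, d=(M1−M0)/(6·2)=-7/40, b=Δ0−h0·(2M0+M1)/6=16/5
seg 1: a=4, c=M1/2=-21/20, d=(M2−M1)/(6·3)=7/60, b=Δ1−h1·(2M1+M2)/6=11/10
t_q=11/4 → seg 1, τ=3/4; S=4+11/10·τ+-21/20·τ²+7/60·τ³=5483/1280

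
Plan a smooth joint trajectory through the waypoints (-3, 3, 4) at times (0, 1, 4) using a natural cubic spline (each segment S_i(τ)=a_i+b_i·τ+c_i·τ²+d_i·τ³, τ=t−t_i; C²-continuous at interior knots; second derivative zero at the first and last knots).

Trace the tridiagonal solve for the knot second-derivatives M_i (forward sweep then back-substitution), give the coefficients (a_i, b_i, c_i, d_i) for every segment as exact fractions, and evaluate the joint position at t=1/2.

Δ: Δ0=6, Δ1=1/3
row 1: diag=8, rhs=-34; c'=3/8, d'=-17/4
back: M1=-17/4
M: M0=0, M1=-17/4, M2=0
seg 0: a=-3, c=M0/2=0, d=(M1−M0)/(6·1)=-17/24, b=Δ0−h0·(2M0+M1)/6=161/24
seg 1: a=3, c=M1/2=-17/8, d=(M2−M1)/(6·3)=17/72, b=Δ1−h1·(2M1+M2)/6=55/12
t_q=1/2 → seg 0, τ=1/2; S=-3+161/24·τ+0·τ²+-17/24·τ³=17/64

  seg 0: a=-3 b=161/24 c=0 d=-17/24
  seg 1: a=3 b=55/12 c=-17/8 d=17/72
S(1/2) = 17/64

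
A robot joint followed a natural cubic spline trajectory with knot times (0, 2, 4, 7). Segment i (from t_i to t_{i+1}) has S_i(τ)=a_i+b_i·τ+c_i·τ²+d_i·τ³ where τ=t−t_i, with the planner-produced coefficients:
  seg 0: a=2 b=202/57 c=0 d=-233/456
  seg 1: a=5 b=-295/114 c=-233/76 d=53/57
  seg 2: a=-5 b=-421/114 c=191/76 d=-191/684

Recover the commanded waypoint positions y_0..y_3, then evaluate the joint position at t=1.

y_0 = S_0(0) = a_0 = 2
y_1 = S_1(0) = a_1 = 5
y_2 = S_2(0) = a_2 = -5
y_3 = S_2(3) = -1
t_q=1 is in segment 0 (τ=1); S_0(τ)=765/152

y_0=2 y_1=5 y_2=-5 y_3=-1
S(1) = 765/152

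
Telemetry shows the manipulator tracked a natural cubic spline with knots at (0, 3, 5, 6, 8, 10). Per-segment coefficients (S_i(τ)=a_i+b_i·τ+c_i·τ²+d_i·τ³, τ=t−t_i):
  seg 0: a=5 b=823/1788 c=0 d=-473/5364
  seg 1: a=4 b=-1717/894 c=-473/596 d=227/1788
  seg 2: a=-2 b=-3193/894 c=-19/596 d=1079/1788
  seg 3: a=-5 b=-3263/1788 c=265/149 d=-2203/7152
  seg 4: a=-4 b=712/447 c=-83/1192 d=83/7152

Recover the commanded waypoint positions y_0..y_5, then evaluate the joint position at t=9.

y_0 = S_0(0) = a_0 = 5
y_1 = S_1(0) = a_1 = 4
y_2 = S_2(0) = a_2 = -2
y_3 = S_3(0) = a_3 = -5
y_4 = S_4(0) = a_4 = -4
y_5 = S_4(2) = -1
t_q=9 is in segment 4 (τ=1); S_4(τ)=-5877/2384

y_0=5 y_1=4 y_2=-2 y_3=-5 y_4=-4 y_5=-1
S(9) = -5877/2384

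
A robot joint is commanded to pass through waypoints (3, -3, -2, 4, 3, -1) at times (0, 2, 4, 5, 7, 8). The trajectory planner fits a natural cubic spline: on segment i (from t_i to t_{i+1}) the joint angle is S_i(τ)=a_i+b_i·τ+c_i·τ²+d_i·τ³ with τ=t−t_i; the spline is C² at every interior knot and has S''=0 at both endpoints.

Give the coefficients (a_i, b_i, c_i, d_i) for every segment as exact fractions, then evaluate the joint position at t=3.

Δ: Δ0=-3, Δ1=1/2, Δ2=6, Δ3=-1/2, Δ4=-4
row 1: diag=8, rhs=21; c'=1/4, d'=21/8
row 2: denom=6−2·1/4=11/2; d'=(33−2·21/8)/(11/2)=111/22
row 3: denom=6−1·2/11=64/11; d'=(-39−1·111/22)/(64/11)=-969/128
row 4: denom=6−2·11/32=85/16; d'=(-21−2·-969/128)/(85/16)=-75/68
back: M4=-75/68
back: M3=-969/128−11/32·-75/68=-489/68
back: M2=111/22−2/11·-489/68=108/17
back: M1=21/8−1/4·108/17=141/136
M: M0=0, M1=141/136, M2=108/17, M3=-489/68, M4=-75/68, M5=0
seg 0: a=3, c=M0/2=0, d=(M1−M0)/(6·2)=47/544, b=Δ0−h0·(2M0+M1)/6=-455/136
seg 1: a=-3, c=M1/2=141/272, d=(M2−M1)/(6·2)=241/544, b=Δ1−h1·(2M1+M2)/6=-157/68
seg 2: a=-2, c=M2/2=54/17, d=(M3−M2)/(6·1)=-307/136, b=Δ2−h2·(2M2+M3)/6=691/136
seg 3: a=4, c=M3/2=-489/136, d=(M4−M3)/(6·2)=69/136, b=Δ3−h3·(2M3+M4)/6=317/68
seg 4: a=3, c=M4/2=-75/136, d=(M5−M4)/(6·1)=25/136, b=Δ4−h4·(2M4+M5)/6=-247/68
t_q=3 → seg 1, τ=1; S=-3+-157/68·τ+141/272·τ²+241/544·τ³=-2365/544

  seg 0: a=3 b=-455/136 c=0 d=47/544
  seg 1: a=-3 b=-157/68 c=141/272 d=241/544
  seg 2: a=-2 b=691/136 c=54/17 d=-307/136
  seg 3: a=4 b=317/68 c=-489/136 d=69/136
  seg 4: a=3 b=-247/68 c=-75/136 d=25/136
S(3) = -2365/544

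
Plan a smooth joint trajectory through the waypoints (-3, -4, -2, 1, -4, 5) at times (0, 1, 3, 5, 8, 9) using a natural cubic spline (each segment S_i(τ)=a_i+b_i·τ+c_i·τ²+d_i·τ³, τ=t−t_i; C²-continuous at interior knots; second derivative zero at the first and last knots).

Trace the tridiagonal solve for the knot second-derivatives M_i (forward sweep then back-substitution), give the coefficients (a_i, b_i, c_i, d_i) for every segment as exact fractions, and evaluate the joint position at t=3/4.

Δ: Δ0=-1, Δ1=1, Δ2=3/2, Δ3=-5/3, Δ4=9
row 1: diag=6, rhs=12; c'=1/3, d'=2
row 2: denom=8−2·1/3=22/3; d'=(3−2·2)/(22/3)=-3/22
row 3: denom=10−2·3/11=104/11; d'=(-19−2·-3/22)/(104/11)=-103/52
row 4: denom=8−3·33/104=733/104; d'=(64−3·-103/52)/(733/104)=7274/733
back: M4=7274/733
back: M3=-103/52−33/104·7274/733=-3760/733
back: M2=-3/22−3/11·-3760/733=1851/1466
back: M1=2−1/3·1851/1466=2315/1466
M: M0=0, M1=2315/1466, M2=1851/1466, M3=-3760/733, M4=7274/733, M5=0
seg 0: a=-3, c=M0/2=0, d=(M1−M0)/(6·1)=2315/8796, b=Δ0−h0·(2M0+M1)/6=-11111/8796
seg 1: a=-4, c=M1/2=2315/2932, d=(M2−M1)/(6·2)=-58/2199, b=Δ1−h1·(2M1+M2)/6=-2083/4398
seg 2: a=-2, c=M2/2=1851/2932, d=(M3−M2)/(6·2)=-9371/17592, b=Δ2−h2·(2M2+M3)/6=10415/4398
seg 3: a=1, c=M3/2=-1880/733, d=(M4−M3)/(6·3)=613/733, b=Δ3−h3·(2M3+M4)/6=-3296/2199
seg 4: a=-4, c=M4/2=3637/733, d=(M5−M4)/(6·1)=-3637/2199, b=Δ4−h4·(2M4+M5)/6=12517/2199
t_q=3/4 → seg 0, τ=3/4; S=-3+-11111/8796·τ+0·τ²+2315/8796·τ³=-719885/187648

  seg 0: a=-3 b=-11111/8796 c=0 d=2315/8796
  seg 1: a=-4 b=-2083/4398 c=2315/2932 d=-58/2199
  seg 2: a=-2 b=10415/4398 c=1851/2932 d=-9371/17592
  seg 3: a=1 b=-3296/2199 c=-1880/733 d=613/733
  seg 4: a=-4 b=12517/2199 c=3637/733 d=-3637/2199
S(3/4) = -719885/187648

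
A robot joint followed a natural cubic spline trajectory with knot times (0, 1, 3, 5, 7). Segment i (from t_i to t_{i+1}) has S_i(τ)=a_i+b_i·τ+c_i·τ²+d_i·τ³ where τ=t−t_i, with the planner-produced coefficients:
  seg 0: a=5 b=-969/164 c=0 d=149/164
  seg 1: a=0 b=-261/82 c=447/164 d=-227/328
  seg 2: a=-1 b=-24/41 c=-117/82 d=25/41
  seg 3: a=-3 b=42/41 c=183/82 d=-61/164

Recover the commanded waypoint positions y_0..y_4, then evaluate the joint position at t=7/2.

y_0 = S_0(0) = a_0 = 5
y_1 = S_1(0) = a_1 = 0
y_2 = S_2(0) = a_2 = -1
y_3 = S_3(0) = a_3 = -3
y_4 = S_3(2) = 5
t_q=7/2 is in segment 2 (τ=1/2); S_2(τ)=-129/82

y_0=5 y_1=0 y_2=-1 y_3=-3 y_4=5
S(7/2) = -129/82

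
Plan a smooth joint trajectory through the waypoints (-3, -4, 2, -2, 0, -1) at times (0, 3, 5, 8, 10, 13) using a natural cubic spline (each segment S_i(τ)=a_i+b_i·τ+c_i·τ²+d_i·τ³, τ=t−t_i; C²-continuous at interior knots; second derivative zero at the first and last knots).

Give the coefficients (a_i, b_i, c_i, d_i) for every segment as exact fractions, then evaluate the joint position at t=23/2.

Δ: Δ0=-1/3, Δ1=3, Δ2=-4/3, Δ3=1, Δ4=-1/3
row 1: diag=10, rhs=20; c'=1/5, d'=2
row 2: denom=10−2·1/5=48/5; d'=(-26−2·2)/(48/5)=-25/8
row 3: denom=10−3·5/16=145/16; d'=(14−3·-25/8)/(145/16)=374/145
row 4: denom=10−2·32/145=1386/145; d'=(-8−2·374/145)/(1386/145)=-106/77
back: M4=-106/77
back: M3=374/145−32/145·-106/77=222/77
back: M2=-25/8−5/16·222/77=-310/77
back: M1=2−1/5·-310/77=216/77
M: M0=0, M1=216/77, M2=-310/77, M3=222/77, M4=-106/77, M5=0
seg 0: a=-3, c=M0/2=0, d=(M1−M0)/(6·3)=12/77, b=Δ0−h0·(2M0+M1)/6=-401/231
seg 1: a=-4, c=M1/2=108/77, d=(M2−M1)/(6·2)=-263/462, b=Δ1−h1·(2M1+M2)/6=571/231
seg 2: a=2, c=M2/2=-155/77, d=(M3−M2)/(6·3)=38/99, b=Δ2−h2·(2M2+M3)/6=289/231
seg 3: a=-2, c=M3/2=111/77, d=(M4−M3)/(6·2)=-82/231, b=Δ3−h3·(2M3+M4)/6=-107/231
seg 4: a=0, c=M4/2=-53/77, d=(M5−M4)/(6·3)=53/693, b=Δ4−h4·(2M4+M5)/6=241/231
t_q=23/2 → seg 4, τ=3/2; S=0+241/231·τ+-53/77·τ²+53/693·τ³=169/616

  seg 0: a=-3 b=-401/231 c=0 d=12/77
  seg 1: a=-4 b=571/231 c=108/77 d=-263/462
  seg 2: a=2 b=289/231 c=-155/77 d=38/99
  seg 3: a=-2 b=-107/231 c=111/77 d=-82/231
  seg 4: a=0 b=241/231 c=-53/77 d=53/693
S(23/2) = 169/616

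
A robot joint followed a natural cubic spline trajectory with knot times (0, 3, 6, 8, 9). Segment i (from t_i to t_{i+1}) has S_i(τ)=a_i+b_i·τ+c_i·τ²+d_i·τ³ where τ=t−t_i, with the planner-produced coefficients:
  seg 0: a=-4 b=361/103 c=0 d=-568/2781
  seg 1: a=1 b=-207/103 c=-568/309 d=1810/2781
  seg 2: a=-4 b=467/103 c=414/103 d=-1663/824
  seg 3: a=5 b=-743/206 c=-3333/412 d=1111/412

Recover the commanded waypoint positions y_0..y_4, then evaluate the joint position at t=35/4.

y_0 = S_0(0) = a_0 = -4
y_1 = S_1(0) = a_1 = 1
y_2 = S_2(0) = a_2 = -4
y_3 = S_3(0) = a_3 = 5
y_4 = S_3(1) = -4
t_q=35/4 is in segment 3 (τ=3/4); S_3(τ)=-29479/26368

y_0=-4 y_1=1 y_2=-4 y_3=5 y_4=-4
S(35/4) = -29479/26368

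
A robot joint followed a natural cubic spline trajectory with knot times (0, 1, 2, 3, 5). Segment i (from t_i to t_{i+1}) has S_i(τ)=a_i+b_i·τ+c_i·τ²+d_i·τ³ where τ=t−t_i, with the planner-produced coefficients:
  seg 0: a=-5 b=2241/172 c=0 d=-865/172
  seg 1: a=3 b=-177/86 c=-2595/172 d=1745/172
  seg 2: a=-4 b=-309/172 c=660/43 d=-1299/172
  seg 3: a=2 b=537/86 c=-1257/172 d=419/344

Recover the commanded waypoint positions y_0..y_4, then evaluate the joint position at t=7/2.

y_0=-5 y_1=3 y_2=-4 y_3=2 y_4=-5
S(7/2) = 9487/2752

y_0 = S_0(0) = a_0 = -5
y_1 = S_1(0) = a_1 = 3
y_2 = S_2(0) = a_2 = -4
y_3 = S_3(0) = a_3 = 2
y_4 = S_3(2) = -5
t_q=7/2 is in segment 3 (τ=1/2); S_3(τ)=9487/2752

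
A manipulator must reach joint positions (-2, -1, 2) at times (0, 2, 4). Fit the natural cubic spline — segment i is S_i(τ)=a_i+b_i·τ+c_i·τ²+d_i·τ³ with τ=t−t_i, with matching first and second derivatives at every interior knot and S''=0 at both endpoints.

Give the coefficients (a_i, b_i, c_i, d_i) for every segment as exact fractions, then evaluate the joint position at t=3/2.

Δ: Δ0=1/2, Δ1=3/2
row 1: diag=8, rhs=6; c'=1/4, d'=3/4
back: M1=3/4
M: M0=0, M1=3/4, M2=0
seg 0: a=-2, c=M0/2=0, d=(M1−M0)/(6·2)=1/16, b=Δ0−h0·(2M0+M1)/6=1/4
seg 1: a=-1, c=M1/2=3/8, d=(M2−M1)/(6·2)=-1/16, b=Δ1−h1·(2M1+M2)/6=1
t_q=3/2 → seg 0, τ=3/2; S=-2+1/4·τ+0·τ²+1/16·τ³=-181/128

  seg 0: a=-2 b=1/4 c=0 d=1/16
  seg 1: a=-1 b=1 c=3/8 d=-1/16
S(3/2) = -181/128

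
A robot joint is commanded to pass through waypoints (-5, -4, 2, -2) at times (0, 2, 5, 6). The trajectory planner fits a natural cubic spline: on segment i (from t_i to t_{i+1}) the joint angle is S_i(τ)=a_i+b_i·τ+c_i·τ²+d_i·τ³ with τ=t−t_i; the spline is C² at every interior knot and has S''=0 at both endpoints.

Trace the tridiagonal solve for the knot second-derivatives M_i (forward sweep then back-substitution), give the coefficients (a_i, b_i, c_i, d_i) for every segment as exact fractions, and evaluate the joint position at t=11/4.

  seg 0: a=-5 b=-49/142 c=0 d=15/71
  seg 1: a=-4 b=311/142 c=90/71 d=-63/142
  seg 2: a=2 b=-155/71 c=-387/142 d=129/142
S(11/4) = -16645/9088

Δ: Δ0=1/2, Δ1=2, Δ2=-4
row 1: diag=10, rhs=9; c'=3/10, d'=9/10
row 2: denom=8−3·3/10=71/10; d'=(-36−3·9/10)/(71/10)=-387/71
back: M2=-387/71
back: M1=9/10−3/10·-387/71=180/71
M: M0=0, M1=180/71, M2=-387/71, M3=0
seg 0: a=-5, c=M0/2=0, d=(M1−M0)/(6·2)=15/71, b=Δ0−h0·(2M0+M1)/6=-49/142
seg 1: a=-4, c=M1/2=90/71, d=(M2−M1)/(6·3)=-63/142, b=Δ1−h1·(2M1+M2)/6=311/142
seg 2: a=2, c=M2/2=-387/142, d=(M3−M2)/(6·1)=129/142, b=Δ2−h2·(2M2+M3)/6=-155/71
t_q=11/4 → seg 1, τ=3/4; S=-4+311/142·τ+90/71·τ²+-63/142·τ³=-16645/9088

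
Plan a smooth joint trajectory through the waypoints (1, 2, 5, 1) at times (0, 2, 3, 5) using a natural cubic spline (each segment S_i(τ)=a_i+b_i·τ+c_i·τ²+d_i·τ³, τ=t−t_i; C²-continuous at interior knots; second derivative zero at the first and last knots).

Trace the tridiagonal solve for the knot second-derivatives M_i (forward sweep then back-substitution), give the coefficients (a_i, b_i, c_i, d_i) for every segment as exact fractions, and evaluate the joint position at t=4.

Δ: Δ0=1/2, Δ1=3, Δ2=-2
row 1: diag=6, rhs=15; c'=1/6, d'=5/2
row 2: denom=6−1·1/6=35/6; d'=(-30−1·5/2)/(35/6)=-39/7
back: M2=-39/7
back: M1=5/2−1/6·-39/7=24/7
M: M0=0, M1=24/7, M2=-39/7, M3=0
seg 0: a=1, c=M0/2=0, d=(M1−M0)/(6·2)=2/7, b=Δ0−h0·(2M0+M1)/6=-9/14
seg 1: a=2, c=M1/2=12/7, d=(M2−M1)/(6·1)=-3/2, b=Δ1−h1·(2M1+M2)/6=39/14
seg 2: a=5, c=M2/2=-39/14, d=(M3−M2)/(6·2)=13/28, b=Δ2−h2·(2M2+M3)/6=12/7
t_q=4 → seg 2, τ=1; S=5+12/7·τ+-39/14·τ²+13/28·τ³=123/28

  seg 0: a=1 b=-9/14 c=0 d=2/7
  seg 1: a=2 b=39/14 c=12/7 d=-3/2
  seg 2: a=5 b=12/7 c=-39/14 d=13/28
S(4) = 123/28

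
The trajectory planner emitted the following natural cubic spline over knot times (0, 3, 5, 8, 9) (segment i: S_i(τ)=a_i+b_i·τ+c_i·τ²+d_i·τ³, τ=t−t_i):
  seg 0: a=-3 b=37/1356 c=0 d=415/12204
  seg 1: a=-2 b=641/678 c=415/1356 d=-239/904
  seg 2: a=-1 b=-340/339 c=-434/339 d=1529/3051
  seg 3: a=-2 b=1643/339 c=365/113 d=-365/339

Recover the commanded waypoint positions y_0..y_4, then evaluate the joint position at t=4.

y_0 = S_0(0) = a_0 = -3
y_1 = S_1(0) = a_1 = -2
y_2 = S_2(0) = a_2 = -1
y_3 = S_3(0) = a_3 = -2
y_4 = S_3(1) = 5
t_q=4 is in segment 1 (τ=1); S_1(τ)=-2747/2712

y_0=-3 y_1=-2 y_2=-1 y_3=-2 y_4=5
S(4) = -2747/2712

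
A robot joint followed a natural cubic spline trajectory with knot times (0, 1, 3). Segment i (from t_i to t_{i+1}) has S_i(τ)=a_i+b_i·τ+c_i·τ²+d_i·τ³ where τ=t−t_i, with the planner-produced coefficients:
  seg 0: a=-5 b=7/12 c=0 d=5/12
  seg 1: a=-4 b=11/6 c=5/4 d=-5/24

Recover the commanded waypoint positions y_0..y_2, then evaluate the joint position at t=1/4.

y_0 = S_0(0) = a_0 = -5
y_1 = S_1(0) = a_1 = -4
y_2 = S_1(2) = 3
t_q=1/4 is in segment 0 (τ=1/4); S_0(τ)=-1241/256

y_0=-5 y_1=-4 y_2=3
S(1/4) = -1241/256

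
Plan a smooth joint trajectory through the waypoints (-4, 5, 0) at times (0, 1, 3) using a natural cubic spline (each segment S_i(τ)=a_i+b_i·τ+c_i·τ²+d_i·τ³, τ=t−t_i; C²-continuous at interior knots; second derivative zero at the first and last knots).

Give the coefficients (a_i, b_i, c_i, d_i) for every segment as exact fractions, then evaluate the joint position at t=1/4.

Δ: Δ0=9, Δ1=-5/2
row 1: diag=6, rhs=-69; c'=1/3, d'=-23/2
back: M1=-23/2
M: M0=0, M1=-23/2, M2=0
seg 0: a=-4, c=M0/2=0, d=(M1−M0)/(6·1)=-23/12, b=Δ0−h0·(2M0+M1)/6=131/12
seg 1: a=5, c=M1/2=-23/4, d=(M2−M1)/(6·2)=23/24, b=Δ1−h1·(2M1+M2)/6=31/6
t_q=1/4 → seg 0, τ=1/4; S=-4+131/12·τ+0·τ²+-23/12·τ³=-333/256

  seg 0: a=-4 b=131/12 c=0 d=-23/12
  seg 1: a=5 b=31/6 c=-23/4 d=23/24
S(1/4) = -333/256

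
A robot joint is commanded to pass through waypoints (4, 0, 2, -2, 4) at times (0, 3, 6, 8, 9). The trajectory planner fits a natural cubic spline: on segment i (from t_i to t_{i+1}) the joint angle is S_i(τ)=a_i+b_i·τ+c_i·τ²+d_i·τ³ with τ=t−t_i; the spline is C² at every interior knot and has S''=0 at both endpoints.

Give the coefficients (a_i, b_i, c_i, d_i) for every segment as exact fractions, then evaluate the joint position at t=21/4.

Δ: Δ0=-4/3, Δ1=2/3, Δ2=-2, Δ3=6
row 1: diag=12, rhs=12; c'=1/4, d'=1
row 2: denom=10−3·1/4=37/4; d'=(-16−3·1)/(37/4)=-76/37
row 3: denom=6−2·8/37=206/37; d'=(48−2·-76/37)/(206/37)=964/103
back: M3=964/103
back: M2=-76/37−8/37·964/103=-420/103
back: M1=1−1/4·-420/103=208/103
M: M0=0, M1=208/103, M2=-420/103, M3=964/103, M4=0
seg 0: a=4, c=M0/2=0, d=(M1−M0)/(6·3)=104/927, b=Δ0−h0·(2M0+M1)/6=-724/309
seg 1: a=0, c=M1/2=104/103, d=(M2−M1)/(6·3)=-314/927, b=Δ1−h1·(2M1+M2)/6=212/309
seg 2: a=2, c=M2/2=-210/103, d=(M3−M2)/(6·2)=346/309, b=Δ2−h2·(2M2+M3)/6=-742/309
seg 3: a=-2, c=M3/2=482/103, d=(M4−M3)/(6·1)=-482/309, b=Δ3−h3·(2M3+M4)/6=890/309
t_q=21/4 → seg 1, τ=9/4; S=0+212/309·τ+104/103·τ²+-314/927·τ³=9219/3296

  seg 0: a=4 b=-724/309 c=0 d=104/927
  seg 1: a=0 b=212/309 c=104/103 d=-314/927
  seg 2: a=2 b=-742/309 c=-210/103 d=346/309
  seg 3: a=-2 b=890/309 c=482/103 d=-482/309
S(21/4) = 9219/3296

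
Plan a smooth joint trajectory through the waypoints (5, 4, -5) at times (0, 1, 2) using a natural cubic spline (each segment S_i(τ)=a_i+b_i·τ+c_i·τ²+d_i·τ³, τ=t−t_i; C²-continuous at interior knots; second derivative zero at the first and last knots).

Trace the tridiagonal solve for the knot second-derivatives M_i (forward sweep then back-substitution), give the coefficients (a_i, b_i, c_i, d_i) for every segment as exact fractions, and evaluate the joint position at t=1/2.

Δ: Δ0=-1, Δ1=-9
row 1: diag=4, rhs=-48; c'=1/4, d'=-12
back: M1=-12
M: M0=0, M1=-12, M2=0
seg 0: a=5, c=M0/2=0, d=(M1−M0)/(6·1)=-2, b=Δ0−h0·(2M0+M1)/6=1
seg 1: a=4, c=M1/2=-6, d=(M2−M1)/(6·1)=2, b=Δ1−h1·(2M1+M2)/6=-5
t_q=1/2 → seg 0, τ=1/2; S=5+1·τ+0·τ²+-2·τ³=21/4

  seg 0: a=5 b=1 c=0 d=-2
  seg 1: a=4 b=-5 c=-6 d=2
S(1/2) = 21/4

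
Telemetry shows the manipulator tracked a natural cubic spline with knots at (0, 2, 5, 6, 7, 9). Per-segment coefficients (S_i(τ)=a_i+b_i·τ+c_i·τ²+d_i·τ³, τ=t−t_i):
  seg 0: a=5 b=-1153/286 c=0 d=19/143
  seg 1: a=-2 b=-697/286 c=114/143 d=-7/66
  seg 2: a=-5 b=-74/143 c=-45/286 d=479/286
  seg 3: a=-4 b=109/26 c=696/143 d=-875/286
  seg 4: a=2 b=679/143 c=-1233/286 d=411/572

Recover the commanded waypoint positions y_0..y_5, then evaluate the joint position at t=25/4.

y_0=5 y_1=-2 y_2=-5 y_3=-4 y_4=2 y_5=0
S(25/4) = -49339/18304

y_0 = S_0(0) = a_0 = 5
y_1 = S_1(0) = a_1 = -2
y_2 = S_2(0) = a_2 = -5
y_3 = S_3(0) = a_3 = -4
y_4 = S_4(0) = a_4 = 2
y_5 = S_4(2) = 0
t_q=25/4 is in segment 3 (τ=1/4); S_3(τ)=-49339/18304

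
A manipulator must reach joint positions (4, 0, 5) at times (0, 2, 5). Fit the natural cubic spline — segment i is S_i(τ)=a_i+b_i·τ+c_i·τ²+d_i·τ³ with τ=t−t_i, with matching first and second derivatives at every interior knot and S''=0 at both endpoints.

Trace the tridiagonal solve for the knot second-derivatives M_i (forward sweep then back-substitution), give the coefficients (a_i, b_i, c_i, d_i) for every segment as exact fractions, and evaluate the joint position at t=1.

  seg 0: a=4 b=-41/15 c=0 d=11/60
  seg 1: a=0 b=-8/15 c=11/10 d=-11/90
S(1) = 29/20

Δ: Δ0=-2, Δ1=5/3
row 1: diag=10, rhs=22; c'=3/10, d'=11/5
back: M1=11/5
M: M0=0, M1=11/5, M2=0
seg 0: a=4, c=M0/2=0, d=(M1−M0)/(6·2)=11/60, b=Δ0−h0·(2M0+M1)/6=-41/15
seg 1: a=0, c=M1/2=11/10, d=(M2−M1)/(6·3)=-11/90, b=Δ1−h1·(2M1+M2)/6=-8/15
t_q=1 → seg 0, τ=1; S=4+-41/15·τ+0·τ²+11/60·τ³=29/20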